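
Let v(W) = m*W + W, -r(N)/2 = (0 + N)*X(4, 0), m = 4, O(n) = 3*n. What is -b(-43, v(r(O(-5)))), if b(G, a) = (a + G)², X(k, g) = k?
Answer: -310249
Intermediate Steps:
r(N) = -8*N (r(N) = -2*(0 + N)*4 = -2*N*4 = -8*N)
v(W) = 5*W (v(W) = 4*W + W = 5*W)
b(G, a) = (G + a)²
-b(-43, v(r(O(-5)))) = -(-43 + 5*(-24*(-5)))² = -(-43 + 5*(-8*(-15)))² = -(-43 + 5*120)² = -(-43 + 600)² = -1*557² = -1*310249 = -310249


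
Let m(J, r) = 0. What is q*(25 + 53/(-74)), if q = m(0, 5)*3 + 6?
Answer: 5391/37 ≈ 145.70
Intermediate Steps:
q = 6 (q = 0*3 + 6 = 0 + 6 = 6)
q*(25 + 53/(-74)) = 6*(25 + 53/(-74)) = 6*(25 + 53*(-1/74)) = 6*(25 - 53/74) = 6*(1797/74) = 5391/37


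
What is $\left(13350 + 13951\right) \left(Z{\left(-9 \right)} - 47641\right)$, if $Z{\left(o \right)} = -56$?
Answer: $-1302175797$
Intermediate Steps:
$\left(13350 + 13951\right) \left(Z{\left(-9 \right)} - 47641\right) = \left(13350 + 13951\right) \left(-56 - 47641\right) = 27301 \left(-47697\right) = -1302175797$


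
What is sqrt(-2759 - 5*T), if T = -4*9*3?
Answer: I*sqrt(2219) ≈ 47.106*I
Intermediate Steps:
T = -108 (T = -36*3 = -108)
sqrt(-2759 - 5*T) = sqrt(-2759 - 5*(-108)) = sqrt(-2759 + 540) = sqrt(-2219) = I*sqrt(2219)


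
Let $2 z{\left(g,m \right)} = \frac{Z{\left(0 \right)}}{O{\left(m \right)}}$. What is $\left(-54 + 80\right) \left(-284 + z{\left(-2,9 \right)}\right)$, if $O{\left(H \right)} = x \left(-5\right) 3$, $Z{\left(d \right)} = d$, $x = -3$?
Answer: $-7384$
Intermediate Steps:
$O{\left(H \right)} = 45$ ($O{\left(H \right)} = \left(-3\right) \left(-5\right) 3 = 15 \cdot 3 = 45$)
$z{\left(g,m \right)} = 0$ ($z{\left(g,m \right)} = \frac{0 \cdot \frac{1}{45}}{2} = \frac{1}{2} \cdot 0 = 0$)
$\left(-54 + 80\right) \left(-284 + z{\left(-2,9 \right)}\right) = \left(-54 + 80\right) \left(-284 + 0\right) = 26 \left(-284\right) = -7384$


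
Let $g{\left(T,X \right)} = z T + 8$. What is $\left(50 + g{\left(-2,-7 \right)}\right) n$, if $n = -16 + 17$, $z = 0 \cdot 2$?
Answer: $58$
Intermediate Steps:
$z = 0$
$n = 1$
$g{\left(T,X \right)} = 8$ ($g{\left(T,X \right)} = 0 T + 8 = 0 + 8 = 8$)
$\left(50 + g{\left(-2,-7 \right)}\right) n = \left(50 + 8\right) 1 = 58 \cdot 1 = 58$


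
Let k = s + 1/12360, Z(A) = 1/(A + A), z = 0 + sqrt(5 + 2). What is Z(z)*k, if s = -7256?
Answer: -89684159*sqrt(7)/173040 ≈ -1371.3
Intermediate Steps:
z = sqrt(7) (z = 0 + sqrt(7) = sqrt(7) ≈ 2.6458)
Z(A) = 1/(2*A)
k = -89684159/12360 (k = -7256 + 1/12360 = -89684159/12360 ≈ -7256.0)
Z(z)*k = (1/(2*(sqrt(7))))*(-89684159/12360) = ((sqrt(7)/7)/2)*(-89684159/12360) = (sqrt(7)/14)*(-89684159/12360) = -89684159*sqrt(7)/173040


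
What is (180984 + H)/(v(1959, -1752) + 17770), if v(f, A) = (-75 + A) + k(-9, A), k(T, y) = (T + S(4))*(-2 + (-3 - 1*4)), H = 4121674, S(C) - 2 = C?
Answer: 2151329/7985 ≈ 269.42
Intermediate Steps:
S(C) = 2 + C
k(T, y) = -54 - 9*T (k(T, y) = (T + (2 + 4))*(-2 + (-3 - 1*4)) = (T + 6)*(-2 + (-3 - 4)) = (6 + T)*(-2 - 7) = (6 + T)*(-9) = -54 - 9*T)
v(f, A) = -48 + A (v(f, A) = (-75 + A) + (-54 - 9*(-9)) = (-75 + A) + (-54 + 81) = (-75 + A) + 27 = -48 + A)
(180984 + H)/(v(1959, -1752) + 17770) = (180984 + 4121674)/((-48 - 1752) + 17770) = 4302658/(-1800 + 17770) = 4302658/15970 = 4302658*(1/15970) = 2151329/7985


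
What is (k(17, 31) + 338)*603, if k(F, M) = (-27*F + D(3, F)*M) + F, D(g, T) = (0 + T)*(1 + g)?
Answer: 1208412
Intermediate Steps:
D(g, T) = T*(1 + g)
k(F, M) = -26*F + 4*F*M (k(F, M) = (-27*F + (F*(1 + 3))*M) + F = (-27*F + (F*4)*M) + F = (-27*F + (4*F)*M) + F = (-27*F + 4*F*M) + F = -26*F + 4*F*M)
(k(17, 31) + 338)*603 = (2*17*(-13 + 2*31) + 338)*603 = (2*17*(-13 + 62) + 338)*603 = (2*17*49 + 338)*603 = (1666 + 338)*603 = 2004*603 = 1208412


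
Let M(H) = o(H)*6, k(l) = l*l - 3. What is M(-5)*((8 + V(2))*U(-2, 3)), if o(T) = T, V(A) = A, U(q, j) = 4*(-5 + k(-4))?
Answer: -9600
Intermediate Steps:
k(l) = -3 + l**2 (k(l) = l**2 - 3 = -3 + l**2)
U(q, j) = 32 (U(q, j) = 4*(-5 + (-3 + (-4)**2)) = 4*(-5 + (-3 + 16)) = 4*(-5 + 13) = 4*8 = 32)
M(H) = 6*H (M(H) = H*6 = 6*H)
M(-5)*((8 + V(2))*U(-2, 3)) = (6*(-5))*((8 + 2)*32) = -300*32 = -30*320 = -9600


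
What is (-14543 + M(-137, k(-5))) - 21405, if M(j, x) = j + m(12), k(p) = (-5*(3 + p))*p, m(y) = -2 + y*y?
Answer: -35943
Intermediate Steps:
m(y) = -2 + y²
k(p) = p*(-15 - 5*p) (k(p) = (-15 - 5*p)*p = p*(-15 - 5*p))
M(j, x) = 142 + j (M(j, x) = j + (-2 + 12²) = j + (-2 + 144) = j + 142 = 142 + j)
(-14543 + M(-137, k(-5))) - 21405 = (-14543 + (142 - 137)) - 21405 = (-14543 + 5) - 21405 = -14538 - 21405 = -35943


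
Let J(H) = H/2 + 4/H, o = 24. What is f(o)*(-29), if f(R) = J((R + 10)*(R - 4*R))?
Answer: 21723581/612 ≈ 35496.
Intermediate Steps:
J(H) = H/2 + 4/H (J(H) = H*(½) + 4/H = H/2 + 4/H)
f(R) = -4/(3*R*(10 + R)) - 3*R*(10 + R)/2 (f(R) = ((R + 10)*(R - 4*R))/2 + 4/(((R + 10)*(R - 4*R))) = ((10 + R)*(-3*R))/2 + 4/(((10 + R)*(-3*R))) = (-3*R*(10 + R))/2 + 4/((-3*R*(10 + R))) = -3*R*(10 + R)/2 + 4*(-1/(3*R*(10 + R))) = -3*R*(10 + R)/2 - 4/(3*R*(10 + R)) = -4/(3*R*(10 + R)) - 3*R*(10 + R)/2)
f(o)*(-29) = ((⅙)*(-8 - 9*24²*(10 + 24)²)/(24*(10 + 24)))*(-29) = ((⅙)*(1/24)*(-8 - 9*576*34²)/34)*(-29) = ((⅙)*(1/24)*(1/34)*(-8 - 9*576*1156))*(-29) = ((⅙)*(1/24)*(1/34)*(-8 - 5992704))*(-29) = ((⅙)*(1/24)*(1/34)*(-5992712))*(-29) = -749089/612*(-29) = 21723581/612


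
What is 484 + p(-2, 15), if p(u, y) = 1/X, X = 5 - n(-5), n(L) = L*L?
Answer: 9679/20 ≈ 483.95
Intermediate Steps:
n(L) = L**2
X = -20 (X = 5 - 1*(-5)**2 = 5 - 1*25 = 5 - 25 = -20)
p(u, y) = -1/20 (p(u, y) = 1/(-20) = -1/20)
484 + p(-2, 15) = 484 - 1/20 = 9679/20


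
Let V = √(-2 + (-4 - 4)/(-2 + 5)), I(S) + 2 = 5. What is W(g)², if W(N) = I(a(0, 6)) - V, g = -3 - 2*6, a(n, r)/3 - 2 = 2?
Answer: (9 - I*√42)²/9 ≈ 4.3333 - 12.961*I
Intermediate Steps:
a(n, r) = 12 (a(n, r) = 6 + 3*2 = 6 + 6 = 12)
I(S) = 3 (I(S) = -2 + 5 = 3)
g = -15 (g = -3 - 12 = -15)
V = I*√42/3 (V = √(-2 - 8/3) = √(-14/3) = I*√42/3 ≈ 2.1602*I)
W(N) = 3 - I*√42/3
W(g)² = (3 - I*√42/3)²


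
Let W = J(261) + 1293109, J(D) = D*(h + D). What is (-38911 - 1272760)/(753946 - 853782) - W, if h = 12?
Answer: -136211132961/99836 ≈ -1.3643e+6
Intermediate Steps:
J(D) = D*(12 + D)
W = 1364362 (W = 261*(12 + 261) + 1293109 = 261*273 + 1293109 = 71253 + 1293109 = 1364362)
(-38911 - 1272760)/(753946 - 853782) - W = (-38911 - 1272760)/(753946 - 853782) - 1*1364362 = -1311671/(-99836) - 1364362 = -1311671*(-1/99836) - 1364362 = 1311671/99836 - 1364362 = -136211132961/99836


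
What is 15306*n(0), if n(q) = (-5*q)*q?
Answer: 0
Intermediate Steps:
n(q) = -5*q²
15306*n(0) = 15306*(-5*0²) = 15306*(-5*0) = 15306*0 = 0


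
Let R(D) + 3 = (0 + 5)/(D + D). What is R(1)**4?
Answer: 1/16 ≈ 0.062500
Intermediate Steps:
R(D) = -3 + 5/(2*D) (R(D) = -3 + (0 + 5)/(D + D) = -3 + 5/((2*D)) = -3 + 5*(1/(2*D)) = -3 + 5/(2*D))
R(1)**4 = (-3 + (5/2)/1)**4 = (-3 + (5/2)*1)**4 = (-3 + 5/2)**4 = (-1/2)**4 = 1/16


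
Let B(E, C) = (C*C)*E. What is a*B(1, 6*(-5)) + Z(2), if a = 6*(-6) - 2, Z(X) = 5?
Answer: -34195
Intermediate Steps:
a = -38 (a = -36 - 2 = -38)
B(E, C) = E*C**2 (B(E, C) = C**2*E = E*C**2)
a*B(1, 6*(-5)) + Z(2) = -38*(6*(-5))**2 + 5 = -38*(-30)**2 + 5 = -38*900 + 5 = -34200 + 5 = -34195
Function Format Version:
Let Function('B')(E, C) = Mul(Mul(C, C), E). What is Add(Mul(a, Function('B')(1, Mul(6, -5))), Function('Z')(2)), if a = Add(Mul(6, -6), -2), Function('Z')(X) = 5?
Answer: -34195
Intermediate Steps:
a = -38 (a = Add(-36, -2) = -38)
Function('B')(E, C) = Mul(E, Pow(C, 2)) (Function('B')(E, C) = Mul(Pow(C, 2), E) = Mul(E, Pow(C, 2)))
Add(Mul(a, Function('B')(1, Mul(6, -5))), Function('Z')(2)) = Add(Mul(-38, Mul(1, Pow(Mul(6, -5), 2))), 5) = Add(Mul(-38, Mul(1, Pow(-30, 2))), 5) = Add(Mul(-38, Mul(1, 900)), 5) = Add(Mul(-38, 900), 5) = Add(-34200, 5) = -34195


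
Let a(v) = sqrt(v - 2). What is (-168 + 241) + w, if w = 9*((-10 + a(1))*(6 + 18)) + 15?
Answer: -2072 + 216*I ≈ -2072.0 + 216.0*I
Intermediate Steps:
a(v) = sqrt(-2 + v)
w = -2145 + 216*I (w = 9*((-10 + sqrt(-2 + 1))*(6 + 18)) + 15 = 9*((-10 + sqrt(-1))*24) + 15 = 9*((-10 + I)*24) + 15 = 9*(-240 + 24*I) + 15 = (-2160 + 216*I) + 15 = -2145 + 216*I ≈ -2145.0 + 216.0*I)
(-168 + 241) + w = (-168 + 241) + (-2145 + 216*I) = 73 + (-2145 + 216*I) = -2072 + 216*I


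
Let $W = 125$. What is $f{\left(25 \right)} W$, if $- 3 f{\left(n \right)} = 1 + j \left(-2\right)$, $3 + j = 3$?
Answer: $- \frac{125}{3} \approx -41.667$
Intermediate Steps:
$j = 0$ ($j = -3 + 3 = 0$)
$f{\left(n \right)} = - \frac{1}{3}$ ($f{\left(n \right)} = - \frac{1 + 0 \left(-2\right)}{3} = - \frac{1 + 0}{3} = \left(- \frac{1}{3}\right) 1 = - \frac{1}{3}$)
$f{\left(25 \right)} W = \left(- \frac{1}{3}\right) 125 = - \frac{125}{3}$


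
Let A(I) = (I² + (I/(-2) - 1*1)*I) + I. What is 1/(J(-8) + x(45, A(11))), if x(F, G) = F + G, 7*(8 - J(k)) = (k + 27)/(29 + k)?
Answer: 294/33331 ≈ 0.0088206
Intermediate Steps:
J(k) = 8 - (27 + k)/(7*(29 + k)) (J(k) = 8 - (k + 27)/(7*(29 + k)) = 8 - (27 + k)/(7*(29 + k)))
A(I) = I + I² + I*(-1 - I/2) (A(I) = (I² + (I*(-½) - 1)*I) + I = (I² + (-I/2 - 1)*I) + I = (I² + (-1 - I/2)*I) + I = (I² + I*(-1 - I/2)) + I = I + I² + I*(-1 - I/2))
1/(J(-8) + x(45, A(11))) = 1/((1597 + 55*(-8))/(7*(29 - 8)) + (45 + (½)*11²)) = 1/((⅐)*(1597 - 440)/21 + (45 + (½)*121)) = 1/((⅐)*(1/21)*1157 + (45 + 121/2)) = 1/(1157/147 + 211/2) = 1/(33331/294) = 294/33331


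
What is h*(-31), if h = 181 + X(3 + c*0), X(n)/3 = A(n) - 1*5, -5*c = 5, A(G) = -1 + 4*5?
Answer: -6913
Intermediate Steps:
A(G) = 19 (A(G) = -1 + 20 = 19)
c = -1 (c = -⅕*5 = -1)
X(n) = 42 (X(n) = 3*(19 - 1*5) = 3*(19 - 5) = 3*14 = 42)
h = 223 (h = 181 + 42 = 223)
h*(-31) = 223*(-31) = -6913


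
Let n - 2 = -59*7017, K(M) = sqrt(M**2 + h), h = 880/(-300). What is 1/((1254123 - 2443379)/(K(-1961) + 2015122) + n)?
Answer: -25217123528493824969/10439929240216854948152489 - 1189256*sqrt(865241565)/10439929240216854948152489 ≈ -2.4155e-6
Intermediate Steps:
h = -44/15 (h = 880*(-1/300) = -44/15 ≈ -2.9333)
K(M) = sqrt(-44/15 + M**2) (K(M) = sqrt(M**2 - 44/15) = sqrt(-44/15 + M**2))
n = -414001 (n = 2 - 59*7017 = 2 - 414003 = -414001)
1/((1254123 - 2443379)/(K(-1961) + 2015122) + n) = 1/((1254123 - 2443379)/(sqrt(-660 + 225*(-1961)**2)/15 + 2015122) - 414001) = 1/(-1189256/(sqrt(-660 + 225*3845521)/15 + 2015122) - 414001) = 1/(-1189256/(sqrt(-660 + 865242225)/15 + 2015122) - 414001) = 1/(-1189256/(sqrt(865241565)/15 + 2015122) - 414001) = 1/(-1189256/(2015122 + sqrt(865241565)/15) - 414001) = 1/(-414001 - 1189256/(2015122 + sqrt(865241565)/15))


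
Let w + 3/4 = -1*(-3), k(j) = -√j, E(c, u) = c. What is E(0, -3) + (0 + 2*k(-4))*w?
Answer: -9*I ≈ -9.0*I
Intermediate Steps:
w = 9/4 (w = -¾ - 1*(-3) = -¾ + 3 = 9/4 ≈ 2.2500)
E(0, -3) + (0 + 2*k(-4))*w = 0 + (0 + 2*(-√(-4)))*(9/4) = 0 + (0 + 2*(-2*I))*(9/4) = 0 + (0 - 4*I)*(9/4) = 0 - 4*I*(9/4) = 0 - 9*I = -9*I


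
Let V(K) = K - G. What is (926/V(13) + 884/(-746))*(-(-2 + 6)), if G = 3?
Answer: -681956/1865 ≈ -365.66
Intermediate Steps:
V(K) = -3 + K (V(K) = K - 1*3 = K - 3 = -3 + K)
(926/V(13) + 884/(-746))*(-(-2 + 6)) = (926/(-3 + 13) + 884/(-746))*(-(-2 + 6)) = (926/10 + 884*(-1/746))*(-1*4) = (926*(⅒) - 442/373)*(-4) = (463/5 - 442/373)*(-4) = (170489/1865)*(-4) = -681956/1865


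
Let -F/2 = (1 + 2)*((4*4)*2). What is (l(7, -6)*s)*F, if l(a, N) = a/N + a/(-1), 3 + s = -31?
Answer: -53312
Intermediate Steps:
s = -34 (s = -3 - 31 = -34)
l(a, N) = -a + a/N (l(a, N) = a/N + a*(-1) = a/N - a = -a + a/N)
F = -192 (F = -2*(1 + 2)*(4*4)*2 = -6*16*2 = -6*32 = -2*96 = -192)
(l(7, -6)*s)*F = ((-1*7 + 7/(-6))*(-34))*(-192) = ((-7 + 7*(-⅙))*(-34))*(-192) = ((-7 - 7/6)*(-34))*(-192) = -49/6*(-34)*(-192) = (833/3)*(-192) = -53312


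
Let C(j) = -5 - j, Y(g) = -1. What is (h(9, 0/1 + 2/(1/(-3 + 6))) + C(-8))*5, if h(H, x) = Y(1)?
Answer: 10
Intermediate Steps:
h(H, x) = -1
C(j) = -5 - j
(h(9, 0/1 + 2/(1/(-3 + 6))) + C(-8))*5 = (-1 + (-5 - 1*(-8)))*5 = (-1 + (-5 + 8))*5 = (-1 + 3)*5 = 2*5 = 10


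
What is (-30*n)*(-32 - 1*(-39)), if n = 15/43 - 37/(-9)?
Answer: -120820/129 ≈ -936.59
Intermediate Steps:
n = 1726/387 (n = 15*(1/43) - 37*(-⅑) = 15/43 + 37/9 = 1726/387 ≈ 4.4599)
(-30*n)*(-32 - 1*(-39)) = (-30*1726/387)*(-32 - 1*(-39)) = -17260*(-32 + 39)/129 = -17260/129*7 = -120820/129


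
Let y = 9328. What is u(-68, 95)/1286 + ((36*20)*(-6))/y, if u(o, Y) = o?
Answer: -193432/374869 ≈ -0.51600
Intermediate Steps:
u(-68, 95)/1286 + ((36*20)*(-6))/y = -68/1286 + ((36*20)*(-6))/9328 = -68*1/1286 + (720*(-6))*(1/9328) = -34/643 - 4320*1/9328 = -34/643 - 270/583 = -193432/374869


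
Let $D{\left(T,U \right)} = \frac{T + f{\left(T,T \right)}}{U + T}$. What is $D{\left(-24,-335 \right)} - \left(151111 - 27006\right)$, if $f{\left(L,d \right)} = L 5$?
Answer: $- \frac{44553551}{359} \approx -1.241 \cdot 10^{5}$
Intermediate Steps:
$f{\left(L,d \right)} = 5 L$
$D{\left(T,U \right)} = \frac{6 T}{T + U}$ ($D{\left(T,U \right)} = \frac{T + 5 T}{U + T} = \frac{6 T}{T + U}$)
$D{\left(-24,-335 \right)} - \left(151111 - 27006\right) = 6 \left(-24\right) \frac{1}{-24 - 335} - \left(151111 - 27006\right) = 6 \left(-24\right) \frac{1}{-359} - \left(151111 - 27006\right) = 6 \left(-24\right) \left(- \frac{1}{359}\right) - 124105 = \frac{144}{359} - 124105 = - \frac{44553551}{359}$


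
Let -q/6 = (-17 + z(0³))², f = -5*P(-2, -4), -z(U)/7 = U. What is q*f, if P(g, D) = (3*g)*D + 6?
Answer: 260100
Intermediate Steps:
z(U) = -7*U
P(g, D) = 6 + 3*D*g (P(g, D) = 3*D*g + 6 = 6 + 3*D*g)
f = -150 (f = -5*(6 + 3*(-4)*(-2)) = -5*(6 + 24) = -5*30 = -150)
q = -1734 (q = -6*(-17 - 7*0³)² = -6*(-17 - 7*0)² = -6*(-17 + 0)² = -6*(-17)² = -6*289 = -1734)
q*f = -1734*(-150) = 260100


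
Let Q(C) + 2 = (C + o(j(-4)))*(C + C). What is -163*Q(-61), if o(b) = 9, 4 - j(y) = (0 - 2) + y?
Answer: -1033746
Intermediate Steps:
j(y) = 6 - y (j(y) = 4 - ((0 - 2) + y) = 4 - (-2 + y) = 4 + (2 - y) = 6 - y)
Q(C) = -2 + 2*C*(9 + C) (Q(C) = -2 + (C + 9)*(C + C) = -2 + (9 + C)*(2*C) = -2 + 2*C*(9 + C))
-163*Q(-61) = -163*(-2 + 2*(-61)**2 + 18*(-61)) = -163*(-2 + 2*3721 - 1098) = -163*(-2 + 7442 - 1098) = -163*6342 = -1033746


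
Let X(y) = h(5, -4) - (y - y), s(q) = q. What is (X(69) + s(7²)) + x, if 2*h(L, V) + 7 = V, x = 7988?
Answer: 16063/2 ≈ 8031.5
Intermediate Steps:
h(L, V) = -7/2 + V/2
X(y) = -11/2 (X(y) = (-7/2 + (½)*(-4)) - (y - y) = (-7/2 - 2) - 1*0 = -11/2 + 0 = -11/2)
(X(69) + s(7²)) + x = (-11/2 + 7²) + 7988 = (-11/2 + 49) + 7988 = 87/2 + 7988 = 16063/2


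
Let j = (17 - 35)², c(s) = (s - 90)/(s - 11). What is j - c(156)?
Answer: 46914/145 ≈ 323.54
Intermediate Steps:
c(s) = (-90 + s)/(-11 + s)
j = 324 (j = (-18)² = 324)
j - c(156) = 324 - (-90 + 156)/(-11 + 156) = 324 - 66/145 = 46914/145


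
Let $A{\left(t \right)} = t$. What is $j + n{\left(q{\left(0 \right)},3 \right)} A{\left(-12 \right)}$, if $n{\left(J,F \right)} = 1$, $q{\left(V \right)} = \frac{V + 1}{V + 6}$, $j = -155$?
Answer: $-167$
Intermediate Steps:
$q{\left(V \right)} = \frac{1 + V}{6 + V}$
$j + n{\left(q{\left(0 \right)},3 \right)} A{\left(-12 \right)} = -155 + 1 \left(-12\right) = -155 - 12 = -167$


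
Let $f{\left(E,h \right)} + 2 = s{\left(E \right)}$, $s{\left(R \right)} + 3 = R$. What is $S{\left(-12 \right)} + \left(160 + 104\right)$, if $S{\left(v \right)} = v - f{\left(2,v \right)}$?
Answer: $255$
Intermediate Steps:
$s{\left(R \right)} = -3 + R$
$f{\left(E,h \right)} = -5 + E$ ($f{\left(E,h \right)} = -2 + \left(-3 + E\right) = -5 + E$)
$S{\left(v \right)} = 3 + v$ ($S{\left(v \right)} = v - \left(-5 + 2\right) = v - -3 = v + 3 = 3 + v$)
$S{\left(-12 \right)} + \left(160 + 104\right) = \left(3 - 12\right) + \left(160 + 104\right) = -9 + 264 = 255$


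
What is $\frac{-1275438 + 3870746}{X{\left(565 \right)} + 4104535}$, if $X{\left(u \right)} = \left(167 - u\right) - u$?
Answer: $\frac{648827}{1025893} \approx 0.63245$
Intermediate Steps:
$X{\left(u \right)} = 167 - 2 u$
$\frac{-1275438 + 3870746}{X{\left(565 \right)} + 4104535} = \frac{-1275438 + 3870746}{\left(167 - 1130\right) + 4104535} = \frac{2595308}{\left(167 - 1130\right) + 4104535} = \frac{2595308}{-963 + 4104535} = \frac{2595308}{4103572} = 2595308 \cdot \frac{1}{4103572} = \frac{648827}{1025893}$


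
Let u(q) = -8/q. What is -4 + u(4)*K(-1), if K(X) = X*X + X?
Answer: -4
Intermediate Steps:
K(X) = X + X² (K(X) = X² + X = X + X²)
-4 + u(4)*K(-1) = -4 + (-8/4)*(-(1 - 1)) = -4 + (-8*¼)*(-1*0) = -4 - 2*0 = -4 + 0 = -4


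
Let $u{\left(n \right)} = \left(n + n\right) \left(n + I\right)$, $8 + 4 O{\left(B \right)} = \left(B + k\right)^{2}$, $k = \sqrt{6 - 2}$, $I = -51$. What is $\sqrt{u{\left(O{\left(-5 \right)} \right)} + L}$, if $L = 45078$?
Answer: $\frac{\sqrt{720842}}{4} \approx 212.26$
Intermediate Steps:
$k = 2$ ($k = \sqrt{4} = 2$)
$O{\left(B \right)} = -2 + \frac{\left(2 + B\right)^{2}}{4}$ ($O{\left(B \right)} = -2 + \frac{\left(B + 2\right)^{2}}{4} = -2 + \frac{\left(2 + B\right)^{2}}{4}$)
$u{\left(n \right)} = 2 n \left(-51 + n\right)$ ($u{\left(n \right)} = \left(n + n\right) \left(n - 51\right) = 2 n \left(-51 + n\right)$)
$\sqrt{u{\left(O{\left(-5 \right)} \right)} + L} = \sqrt{2 \left(-2 + \frac{\left(2 - 5\right)^{2}}{4}\right) \left(-51 - \left(2 - \frac{\left(2 - 5\right)^{2}}{4}\right)\right) + 45078} = \sqrt{2 \left(-2 + \frac{\left(-3\right)^{2}}{4}\right) \left(-51 - \left(2 - \frac{\left(-3\right)^{2}}{4}\right)\right) + 45078} = \sqrt{2 \left(-2 + \frac{1}{4} \cdot 9\right) \left(-51 + \left(-2 + \frac{1}{4} \cdot 9\right)\right) + 45078} = \sqrt{2 \left(-2 + \frac{9}{4}\right) \left(-51 + \left(-2 + \frac{9}{4}\right)\right) + 45078} = \sqrt{2 \cdot \frac{1}{4} \left(-51 + \frac{1}{4}\right) + 45078} = \sqrt{2 \cdot \frac{1}{4} \left(- \frac{203}{4}\right) + 45078} = \sqrt{- \frac{203}{8} + 45078} = \sqrt{\frac{360421}{8}} = \frac{\sqrt{720842}}{4}$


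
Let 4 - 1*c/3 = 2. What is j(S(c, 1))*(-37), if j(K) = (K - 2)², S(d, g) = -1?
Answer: -333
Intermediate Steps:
c = 6 (c = 12 - 3*2 = 12 - 6 = 6)
j(K) = (-2 + K)²
j(S(c, 1))*(-37) = (-2 - 1)²*(-37) = (-3)²*(-37) = 9*(-37) = -333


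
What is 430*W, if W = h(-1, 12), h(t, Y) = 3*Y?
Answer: 15480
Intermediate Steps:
W = 36 (W = 3*12 = 36)
430*W = 430*36 = 15480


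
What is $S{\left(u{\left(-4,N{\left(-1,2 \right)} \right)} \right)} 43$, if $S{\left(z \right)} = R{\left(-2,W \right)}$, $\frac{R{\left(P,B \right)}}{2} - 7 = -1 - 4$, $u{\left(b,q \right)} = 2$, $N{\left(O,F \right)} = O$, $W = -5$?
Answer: $172$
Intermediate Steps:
$R{\left(P,B \right)} = 4$ ($R{\left(P,B \right)} = 14 + 2 \left(-1 - 4\right) = 14 + 2 \left(-5\right) = 14 - 10 = 4$)
$S{\left(z \right)} = 4$
$S{\left(u{\left(-4,N{\left(-1,2 \right)} \right)} \right)} 43 = 4 \cdot 43 = 172$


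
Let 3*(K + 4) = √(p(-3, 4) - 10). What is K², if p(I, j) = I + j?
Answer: (4 - I)² ≈ 15.0 - 8.0*I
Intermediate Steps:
K = -4 + I (K = -4 + √((-3 + 4) - 10)/3 = -4 + √(1 - 10)/3 = -4 + √(-9)/3 = -4 + (3*I)/3 = -4 + I ≈ -4.0 + 1.0*I)
K² = (-4 + I)²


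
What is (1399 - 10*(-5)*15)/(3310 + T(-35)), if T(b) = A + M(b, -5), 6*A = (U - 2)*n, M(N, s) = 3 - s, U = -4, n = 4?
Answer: 2149/3314 ≈ 0.64846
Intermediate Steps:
A = -4 (A = ((-4 - 2)*4)/6 = (-6*4)/6 = (⅙)*(-24) = -4)
T(b) = 4 (T(b) = -4 + (3 - 1*(-5)) = -4 + (3 + 5) = -4 + 8 = 4)
(1399 - 10*(-5)*15)/(3310 + T(-35)) = (1399 - 10*(-5)*15)/(3310 + 4) = (1399 + 50*15)/3314 = (1399 + 750)*(1/3314) = 2149*(1/3314) = 2149/3314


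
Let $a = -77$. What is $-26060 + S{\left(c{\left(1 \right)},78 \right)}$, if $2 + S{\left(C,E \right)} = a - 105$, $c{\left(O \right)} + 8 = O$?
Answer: $-26244$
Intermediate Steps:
$c{\left(O \right)} = -8 + O$
$S{\left(C,E \right)} = -184$ ($S{\left(C,E \right)} = -2 - 182 = -184$)
$-26060 + S{\left(c{\left(1 \right)},78 \right)} = -26060 - 184 = -26244$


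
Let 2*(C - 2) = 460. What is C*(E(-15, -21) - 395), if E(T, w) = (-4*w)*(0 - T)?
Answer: 200680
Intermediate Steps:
C = 232 (C = 2 + (1/2)*460 = 2 + 230 = 232)
E(T, w) = 4*T*w (E(T, w) = (-4*w)*(-T) = 4*T*w)
C*(E(-15, -21) - 395) = 232*(4*(-15)*(-21) - 395) = 232*(1260 - 395) = 232*865 = 200680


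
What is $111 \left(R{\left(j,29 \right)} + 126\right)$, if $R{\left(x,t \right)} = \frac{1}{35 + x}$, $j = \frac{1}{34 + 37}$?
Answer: $\frac{34777077}{2486} \approx 13989.0$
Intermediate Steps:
$j = \frac{1}{71} \approx 0.014085$
$111 \left(R{\left(j,29 \right)} + 126\right) = 111 \left(\frac{1}{35 + \frac{1}{71}} + 126\right) = 111 \left(\frac{1}{\frac{2486}{71}} + 126\right) = 111 \left(\frac{71}{2486} + 126\right) = 111 \cdot \frac{313307}{2486} = \frac{34777077}{2486}$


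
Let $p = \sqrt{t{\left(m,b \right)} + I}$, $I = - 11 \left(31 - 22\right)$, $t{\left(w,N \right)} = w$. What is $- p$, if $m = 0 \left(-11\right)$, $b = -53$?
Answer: $- 3 i \sqrt{11} \approx - 9.9499 i$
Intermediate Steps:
$m = 0$
$I = -99$ ($I = \left(-11\right) 9 = -99$)
$p = 3 i \sqrt{11}$ ($p = \sqrt{0 - 99} = \sqrt{-99} = 3 i \sqrt{11} \approx 9.9499 i$)
$- p = - 3 i \sqrt{11}$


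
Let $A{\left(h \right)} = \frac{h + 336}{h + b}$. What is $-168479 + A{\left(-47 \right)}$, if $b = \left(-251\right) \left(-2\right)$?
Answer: $- \frac{76657656}{455} \approx -1.6848 \cdot 10^{5}$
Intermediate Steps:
$b = 502$
$A{\left(h \right)} = \frac{336 + h}{502 + h}$ ($A{\left(h \right)} = \frac{h + 336}{h + 502} = \frac{336 + h}{502 + h}$)
$-168479 + A{\left(-47 \right)} = -168479 + \frac{336 - 47}{502 - 47} = -168479 + \frac{1}{455} \cdot 289 = -168479 + \frac{289}{455} = - \frac{76657656}{455}$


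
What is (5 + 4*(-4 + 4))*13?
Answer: 65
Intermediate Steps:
(5 + 4*(-4 + 4))*13 = (5 + 4*0)*13 = (5 + 0)*13 = 5*13 = 65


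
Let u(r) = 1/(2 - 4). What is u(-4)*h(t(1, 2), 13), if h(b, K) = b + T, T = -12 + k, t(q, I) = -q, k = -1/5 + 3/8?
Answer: 513/80 ≈ 6.4125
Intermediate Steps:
u(r) = -½ (u(r) = 1/(-2) = -½)
k = 7/40 (k = -1*⅕ + 3*(⅛) = -⅕ + 3/8 = 7/40 ≈ 0.17500)
T = -473/40 (T = -12 + 7/40 = -473/40 ≈ -11.825)
h(b, K) = -473/40 + b (h(b, K) = b - 473/40 = -473/40 + b)
u(-4)*h(t(1, 2), 13) = -(-473/40 - 1*1)/2 = -(-473/40 - 1)/2 = -½*(-513/40) = 513/80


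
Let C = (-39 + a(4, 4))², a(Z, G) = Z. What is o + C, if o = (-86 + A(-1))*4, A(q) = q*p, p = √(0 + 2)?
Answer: 881 - 4*√2 ≈ 875.34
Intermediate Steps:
p = √2 ≈ 1.4142
C = 1225 (C = (-39 + 4)² = (-35)² = 1225)
A(q) = q*√2
o = -344 - 4*√2 (o = (-86 - √2)*4 = -344 - 4*√2 ≈ -349.66)
o + C = (-344 - 4*√2) + 1225 = 881 - 4*√2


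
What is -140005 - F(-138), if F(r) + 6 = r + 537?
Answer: -140398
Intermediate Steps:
F(r) = 531 + r (F(r) = -6 + (r + 537) = -6 + (537 + r) = 531 + r)
-140005 - F(-138) = -140005 - (531 - 138) = -140005 - 1*393 = -140005 - 393 = -140398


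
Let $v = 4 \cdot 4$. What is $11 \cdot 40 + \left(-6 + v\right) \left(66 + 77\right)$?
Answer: $1870$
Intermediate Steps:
$v = 16$
$11 \cdot 40 + \left(-6 + v\right) \left(66 + 77\right) = 11 \cdot 40 + \left(-6 + 16\right) \left(66 + 77\right) = 440 + 10 \cdot 143 = 440 + 1430 = 1870$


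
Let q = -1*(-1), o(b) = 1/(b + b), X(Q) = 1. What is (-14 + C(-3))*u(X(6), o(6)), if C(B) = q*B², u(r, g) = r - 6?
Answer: 25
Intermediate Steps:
o(b) = 1/(2*b)
u(r, g) = -6 + r
q = 1
C(B) = B² (C(B) = 1*B² = B²)
(-14 + C(-3))*u(X(6), o(6)) = (-14 + (-3)²)*(-6 + 1) = (-14 + 9)*(-5) = -5*(-5) = 25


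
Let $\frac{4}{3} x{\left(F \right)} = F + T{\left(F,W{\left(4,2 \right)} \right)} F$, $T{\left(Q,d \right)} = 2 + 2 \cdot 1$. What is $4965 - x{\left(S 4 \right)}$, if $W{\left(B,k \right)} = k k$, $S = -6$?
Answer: $5055$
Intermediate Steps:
$W{\left(B,k \right)} = k^{2}$
$T{\left(Q,d \right)} = 4$ ($T{\left(Q,d \right)} = 2 + 2 = 4$)
$x{\left(F \right)} = \frac{15 F}{4}$ ($x{\left(F \right)} = \frac{3 \left(F + 4 F\right)}{4} = \frac{3 \cdot 5 F}{4} = \frac{15 F}{4}$)
$4965 - x{\left(S 4 \right)} = 4965 - \frac{15 \left(\left(-6\right) 4\right)}{4} = 4965 - \frac{15}{4} \left(-24\right) = 4965 - -90 = 4965 + 90 = 5055$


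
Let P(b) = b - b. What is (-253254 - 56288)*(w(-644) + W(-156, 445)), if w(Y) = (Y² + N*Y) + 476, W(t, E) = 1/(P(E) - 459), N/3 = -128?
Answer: -94128989253682/459 ≈ -2.0507e+11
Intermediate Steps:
N = -384 (N = 3*(-128) = -384)
P(b) = 0
W(t, E) = -1/459 (W(t, E) = 1/(0 - 459) = 1/(-459) = -1/459)
w(Y) = 476 + Y² - 384*Y (w(Y) = (Y² - 384*Y) + 476 = 476 + Y² - 384*Y)
(-253254 - 56288)*(w(-644) + W(-156, 445)) = (-253254 - 56288)*((476 + (-644)² - 384*(-644)) - 1/459) = -309542*((476 + 414736 + 247296) - 1/459) = -309542*(662508 - 1/459) = -309542*304091171/459 = -94128989253682/459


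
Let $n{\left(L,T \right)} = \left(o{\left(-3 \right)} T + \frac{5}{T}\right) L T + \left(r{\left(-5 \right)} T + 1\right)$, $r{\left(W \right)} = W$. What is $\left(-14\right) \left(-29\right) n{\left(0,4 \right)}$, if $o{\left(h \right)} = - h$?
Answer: $-7714$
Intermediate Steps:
$n{\left(L,T \right)} = 1 - 5 T + L T \left(3 T + \frac{5}{T}\right)$ ($n{\left(L,T \right)} = \left(\left(-1\right) \left(-3\right) T + \frac{5}{T}\right) L T - \left(-1 + 5 T\right) = \left(3 T + \frac{5}{T}\right) L T - \left(-1 + 5 T\right) = L \left(3 T + \frac{5}{T}\right) T - \left(-1 + 5 T\right) = L T \left(3 T + \frac{5}{T}\right) - \left(-1 + 5 T\right) = 1 - 5 T + L T \left(3 T + \frac{5}{T}\right)$)
$\left(-14\right) \left(-29\right) n{\left(0,4 \right)} = \left(-14\right) \left(-29\right) \left(1 - 20 + 5 \cdot 0 + 3 \cdot 0 \cdot 4^{2}\right) = 406 \left(1 - 20 + 0 + 3 \cdot 0 \cdot 16\right) = 406 \left(1 - 20 + 0 + 0\right) = 406 \left(-19\right) = -7714$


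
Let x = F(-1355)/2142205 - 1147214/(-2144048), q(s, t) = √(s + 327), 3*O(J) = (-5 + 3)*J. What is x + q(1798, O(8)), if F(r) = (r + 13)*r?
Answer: 6171190185/4459213928 + 5*√85 ≈ 47.482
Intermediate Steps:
O(J) = -2*J/3 (O(J) = ((-5 + 3)*J)/3 = (-2*J)/3 = -2*J/3)
F(r) = r*(13 + r) (F(r) = (13 + r)*r = r*(13 + r))
q(s, t) = √(327 + s)
x = 6171190185/4459213928 (x = -1355*(13 - 1355)/2142205 - 1147214/(-2144048) = -1355*(-1342)*(1/2142205) - 1147214*(-1/2144048) = 1818410*(1/2142205) + 5569/10408 = 363682/428441 + 5569/10408 = 6171190185/4459213928 ≈ 1.3839)
x + q(1798, O(8)) = 6171190185/4459213928 + √(327 + 1798) = 6171190185/4459213928 + √2125 = 6171190185/4459213928 + 5*√85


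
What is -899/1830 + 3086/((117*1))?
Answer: 1847399/71370 ≈ 25.885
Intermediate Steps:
-899/1830 + 3086/((117*1)) = -899*1/1830 + 3086/117 = -899/1830 + 3086*(1/117) = -899/1830 + 3086/117 = 1847399/71370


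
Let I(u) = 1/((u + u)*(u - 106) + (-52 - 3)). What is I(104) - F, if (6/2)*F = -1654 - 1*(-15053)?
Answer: -2103644/471 ≈ -4466.3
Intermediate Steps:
I(u) = 1/(-55 + 2*u*(-106 + u)) (I(u) = 1/((2*u)*(-106 + u) - 55) = 1/(2*u*(-106 + u) - 55) = 1/(-55 + 2*u*(-106 + u)))
F = 13399/3 (F = (-1654 - 1*(-15053))/3 = (-1654 + 15053)/3 = (⅓)*13399 = 13399/3 ≈ 4466.3)
I(104) - F = 1/(-55 - 212*104 + 2*104²) - 1*13399/3 = 1/(-55 - 22048 + 2*10816) - 13399/3 = 1/(-55 - 22048 + 21632) - 13399/3 = 1/(-471) - 13399/3 = -1/471 - 13399/3 = -2103644/471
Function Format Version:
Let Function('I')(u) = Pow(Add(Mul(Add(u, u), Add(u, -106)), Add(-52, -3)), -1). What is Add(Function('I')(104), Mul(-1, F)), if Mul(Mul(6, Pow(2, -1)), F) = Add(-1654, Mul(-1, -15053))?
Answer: Rational(-2103644, 471) ≈ -4466.3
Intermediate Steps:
Function('I')(u) = Pow(Add(-55, Mul(2, u, Add(-106, u))), -1) (Function('I')(u) = Pow(Add(Mul(Mul(2, u), Add(-106, u)), -55), -1) = Pow(Add(Mul(2, u, Add(-106, u)), -55), -1) = Pow(Add(-55, Mul(2, u, Add(-106, u))), -1))
F = Rational(13399, 3) (F = Mul(Rational(1, 3), Add(-1654, Mul(-1, -15053))) = Mul(Rational(1, 3), Add(-1654, 15053)) = Mul(Rational(1, 3), 13399) = Rational(13399, 3) ≈ 4466.3)
Add(Function('I')(104), Mul(-1, F)) = Add(Pow(Add(-55, Mul(-212, 104), Mul(2, Pow(104, 2))), -1), Mul(-1, Rational(13399, 3))) = Add(Pow(Add(-55, -22048, Mul(2, 10816)), -1), Rational(-13399, 3)) = Add(Pow(Add(-55, -22048, 21632), -1), Rational(-13399, 3)) = Add(Pow(-471, -1), Rational(-13399, 3)) = Add(Rational(-1, 471), Rational(-13399, 3)) = Rational(-2103644, 471)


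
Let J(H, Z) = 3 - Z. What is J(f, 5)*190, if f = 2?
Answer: -380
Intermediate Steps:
J(f, 5)*190 = (3 - 1*5)*190 = (3 - 5)*190 = -2*190 = -380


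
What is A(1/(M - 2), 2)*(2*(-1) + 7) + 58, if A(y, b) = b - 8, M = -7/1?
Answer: 28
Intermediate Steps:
M = -7 (M = -7*1 = -7)
A(y, b) = -8 + b
A(1/(M - 2), 2)*(2*(-1) + 7) + 58 = (-8 + 2)*(2*(-1) + 7) + 58 = -6*(-2 + 7) + 58 = -6*5 + 58 = -30 + 58 = 28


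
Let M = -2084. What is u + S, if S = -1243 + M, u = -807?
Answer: -4134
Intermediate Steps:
S = -3327 (S = -1243 - 2084 = -3327)
u + S = -807 - 3327 = -4134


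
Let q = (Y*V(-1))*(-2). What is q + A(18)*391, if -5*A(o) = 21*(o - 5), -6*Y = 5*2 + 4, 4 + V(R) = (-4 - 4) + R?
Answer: -321139/15 ≈ -21409.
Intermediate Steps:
V(R) = -12 + R (V(R) = -4 + ((-4 - 4) + R) = -4 + (-8 + R) = -12 + R)
Y = -7/3 (Y = -(5*2 + 4)/6 = -(10 + 4)/6 = -⅙*14 = -7/3 ≈ -2.3333)
q = -182/3 (q = -7*(-12 - 1)/3*(-2) = -7/3*(-13)*(-2) = (91/3)*(-2) = -182/3 ≈ -60.667)
A(o) = 21 - 21*o/5 (A(o) = -21*(o - 5)/5 = -21*(-5 + o)/5 = -(-105 + 21*o)/5 = 21 - 21*o/5)
q + A(18)*391 = -182/3 + (21 - 21/5*18)*391 = -182/3 + (21 - 378/5)*391 = -182/3 - 273/5*391 = -182/3 - 106743/5 = -321139/15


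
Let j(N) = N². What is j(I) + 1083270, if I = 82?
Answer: 1089994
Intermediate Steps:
j(I) + 1083270 = 82² + 1083270 = 6724 + 1083270 = 1089994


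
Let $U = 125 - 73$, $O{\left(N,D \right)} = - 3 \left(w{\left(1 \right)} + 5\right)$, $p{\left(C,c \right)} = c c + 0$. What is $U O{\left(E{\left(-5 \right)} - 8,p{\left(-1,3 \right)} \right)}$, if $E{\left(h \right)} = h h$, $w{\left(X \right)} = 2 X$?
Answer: $-1092$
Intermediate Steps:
$p{\left(C,c \right)} = c^{2}$ ($p{\left(C,c \right)} = c^{2} + 0 = c^{2}$)
$E{\left(h \right)} = h^{2}$
$O{\left(N,D \right)} = -21$ ($O{\left(N,D \right)} = - 3 \left(2 \cdot 1 + 5\right) = - 3 \left(2 + 5\right) = \left(-3\right) 7 = -21$)
$U = 52$ ($U = 125 - 73 = 52$)
$U O{\left(E{\left(-5 \right)} - 8,p{\left(-1,3 \right)} \right)} = 52 \left(-21\right) = -1092$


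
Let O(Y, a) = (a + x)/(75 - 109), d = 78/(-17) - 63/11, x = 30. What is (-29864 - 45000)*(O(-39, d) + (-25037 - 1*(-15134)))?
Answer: 2356979059560/3179 ≈ 7.4142e+8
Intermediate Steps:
d = -1929/187 (d = 78*(-1/17) - 63*1/11 = -78/17 - 63/11 = -1929/187 ≈ -10.316)
O(Y, a) = -15/17 - a/34 (O(Y, a) = (a + 30)/(75 - 109) = (30 + a)/(-34) = (30 + a)*(-1/34) = -15/17 - a/34)
(-29864 - 45000)*(O(-39, d) + (-25037 - 1*(-15134))) = (-29864 - 45000)*((-15/17 - 1/34*(-1929/187)) + (-25037 - 1*(-15134))) = -74864*((-15/17 + 1929/6358) + (-25037 + 15134)) = -74864*(-3681/6358 - 9903) = -74864*(-62966955/6358) = 2356979059560/3179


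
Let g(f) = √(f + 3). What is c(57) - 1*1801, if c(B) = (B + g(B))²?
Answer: 1508 + 228*√15 ≈ 2391.0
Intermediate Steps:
g(f) = √(3 + f)
c(B) = (B + √(3 + B))²
c(57) - 1*1801 = (57 + √(3 + 57))² - 1*1801 = (57 + √60)² - 1801 = (57 + 2*√15)² - 1801 = -1801 + (57 + 2*√15)²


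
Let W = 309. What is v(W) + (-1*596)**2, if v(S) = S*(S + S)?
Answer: 546178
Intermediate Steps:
v(S) = 2*S**2 (v(S) = S*(2*S) = 2*S**2)
v(W) + (-1*596)**2 = 2*309**2 + (-1*596)**2 = 2*95481 + (-596)**2 = 190962 + 355216 = 546178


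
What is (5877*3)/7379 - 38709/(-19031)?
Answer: 621169272/140429749 ≈ 4.4233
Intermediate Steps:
(5877*3)/7379 - 38709/(-19031) = 17631*(1/7379) - 38709*(-1/19031) = 17631/7379 + 38709/19031 = 621169272/140429749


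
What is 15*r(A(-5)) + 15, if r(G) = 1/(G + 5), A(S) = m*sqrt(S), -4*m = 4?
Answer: 35/2 + I*sqrt(5)/2 ≈ 17.5 + 1.118*I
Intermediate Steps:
m = -1 (m = -1/4*4 = -1)
A(S) = -sqrt(S)
r(G) = 1/(5 + G)
15*r(A(-5)) + 15 = 15/(5 - sqrt(-5)) + 15 = 15/(5 - I*sqrt(5)) + 15 = 15 + 15/(5 - I*sqrt(5))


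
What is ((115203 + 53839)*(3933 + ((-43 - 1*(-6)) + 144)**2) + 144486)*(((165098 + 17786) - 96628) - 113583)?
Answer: -71059724279310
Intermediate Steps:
((115203 + 53839)*(3933 + ((-43 - 1*(-6)) + 144)**2) + 144486)*(((165098 + 17786) - 96628) - 113583) = (169042*(3933 + ((-43 + 6) + 144)**2) + 144486)*((182884 - 96628) - 113583) = (169042*(3933 + (-37 + 144)**2) + 144486)*(86256 - 113583) = (169042*(3933 + 107**2) + 144486)*(-27327) = (169042*(3933 + 11449) + 144486)*(-27327) = (169042*15382 + 144486)*(-27327) = (2600204044 + 144486)*(-27327) = 2600348530*(-27327) = -71059724279310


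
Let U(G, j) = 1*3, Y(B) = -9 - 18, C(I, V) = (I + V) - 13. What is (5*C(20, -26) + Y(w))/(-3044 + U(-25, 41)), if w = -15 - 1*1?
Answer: 122/3041 ≈ 0.040118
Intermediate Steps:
C(I, V) = -13 + I + V
w = -16 (w = -15 - 1 = -16)
Y(B) = -27
U(G, j) = 3
(5*C(20, -26) + Y(w))/(-3044 + U(-25, 41)) = (5*(-13 + 20 - 26) - 27)/(-3044 + 3) = (5*(-19) - 27)/(-3041) = (-95 - 27)*(-1/3041) = -122*(-1/3041) = 122/3041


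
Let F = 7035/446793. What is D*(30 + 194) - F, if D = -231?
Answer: -7706288009/148931 ≈ -51744.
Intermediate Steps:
F = 2345/148931 (F = 7035*(1/446793) = 2345/148931 ≈ 0.015746)
D*(30 + 194) - F = -231*(30 + 194) - 1*2345/148931 = -231*224 - 2345/148931 = -51744 - 2345/148931 = -7706288009/148931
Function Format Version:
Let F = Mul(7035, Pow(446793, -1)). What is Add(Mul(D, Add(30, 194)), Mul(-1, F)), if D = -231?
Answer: Rational(-7706288009, 148931) ≈ -51744.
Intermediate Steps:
F = Rational(2345, 148931) (F = Mul(7035, Rational(1, 446793)) = Rational(2345, 148931) ≈ 0.015746)
Add(Mul(D, Add(30, 194)), Mul(-1, F)) = Add(Mul(-231, Add(30, 194)), Mul(-1, Rational(2345, 148931))) = Add(Mul(-231, 224), Rational(-2345, 148931)) = Add(-51744, Rational(-2345, 148931)) = Rational(-7706288009, 148931)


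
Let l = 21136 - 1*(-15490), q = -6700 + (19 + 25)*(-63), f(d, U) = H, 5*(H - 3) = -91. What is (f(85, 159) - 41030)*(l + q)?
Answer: -5572706804/5 ≈ -1.1145e+9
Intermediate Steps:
H = -76/5 (H = 3 + (1/5)*(-91) = 3 - 91/5 = -76/5 ≈ -15.200)
f(d, U) = -76/5
q = -9472 (q = -6700 + 44*(-63) = -6700 - 2772 = -9472)
l = 36626 (l = 21136 + 15490 = 36626)
(f(85, 159) - 41030)*(l + q) = (-76/5 - 41030)*(36626 - 9472) = -205226/5*27154 = -5572706804/5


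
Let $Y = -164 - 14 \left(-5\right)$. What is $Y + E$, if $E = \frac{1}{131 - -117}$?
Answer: $- \frac{23311}{248} \approx -93.996$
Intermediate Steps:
$Y = -94$ ($Y = -164 - -70 = -164 + 70 = -94$)
$E = \frac{1}{248}$ ($E = \frac{1}{131 + 117} = \frac{1}{248} \approx 0.0040323$)
$Y + E = -94 + \frac{1}{248} = - \frac{23311}{248}$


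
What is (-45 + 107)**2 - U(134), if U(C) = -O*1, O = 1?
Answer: 3845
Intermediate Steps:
U(C) = -1 (U(C) = -1*1*1 = -1*1 = -1)
(-45 + 107)**2 - U(134) = (-45 + 107)**2 - 1*(-1) = 62**2 + 1 = 3844 + 1 = 3845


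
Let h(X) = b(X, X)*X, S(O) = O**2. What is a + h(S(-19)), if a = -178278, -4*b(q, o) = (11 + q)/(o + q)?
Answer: -356649/2 ≈ -1.7832e+5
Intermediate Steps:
b(q, o) = -(11 + q)/(4*(o + q))
h(X) = -11/8 - X/8 (h(X) = ((-11 - X)/(4*(X + X)))*X = ((-11 - X)/(4*((2*X))))*X = ((1/(2*X))*(-11 - X)/4)*X = ((-11 - X)/(8*X))*X = -11/8 - X/8)
a + h(S(-19)) = -178278 + (-11/8 - 1/8*(-19)**2) = -178278 + (-11/8 - 1/8*361) = -178278 + (-11/8 - 361/8) = -178278 - 93/2 = -356649/2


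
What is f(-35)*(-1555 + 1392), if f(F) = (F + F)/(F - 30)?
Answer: -2282/13 ≈ -175.54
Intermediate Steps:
f(F) = 2*F/(-30 + F) (f(F) = (2*F)/(-30 + F) = 2*F/(-30 + F))
f(-35)*(-1555 + 1392) = (2*(-35)/(-30 - 35))*(-1555 + 1392) = (2*(-35)/(-65))*(-163) = (2*(-35)*(-1/65))*(-163) = (14/13)*(-163) = -2282/13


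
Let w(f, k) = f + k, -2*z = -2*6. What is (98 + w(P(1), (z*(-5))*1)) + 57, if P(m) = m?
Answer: 126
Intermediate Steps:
z = 6 (z = -(-1)*6 = -½*(-12) = 6)
(98 + w(P(1), (z*(-5))*1)) + 57 = (98 + (1 + (6*(-5))*1)) + 57 = (98 + (1 - 30*1)) + 57 = (98 + (1 - 30)) + 57 = (98 - 29) + 57 = 69 + 57 = 126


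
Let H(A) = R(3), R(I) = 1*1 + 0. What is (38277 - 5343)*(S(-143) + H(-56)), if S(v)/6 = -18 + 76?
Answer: 11493966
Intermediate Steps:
R(I) = 1 (R(I) = 1 + 0 = 1)
H(A) = 1
S(v) = 348 (S(v) = 6*(-18 + 76) = 6*58 = 348)
(38277 - 5343)*(S(-143) + H(-56)) = (38277 - 5343)*(348 + 1) = 32934*349 = 11493966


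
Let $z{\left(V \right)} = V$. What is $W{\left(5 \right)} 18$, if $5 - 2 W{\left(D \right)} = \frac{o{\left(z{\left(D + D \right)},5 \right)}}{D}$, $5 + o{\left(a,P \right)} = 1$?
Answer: $\frac{261}{5} \approx 52.2$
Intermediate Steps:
$o{\left(a,P \right)} = -4$ ($o{\left(a,P \right)} = -5 + 1 = -4$)
$W{\left(D \right)} = \frac{5}{2} + \frac{2}{D}$ ($W{\left(D \right)} = \frac{5}{2} - \frac{\left(-4\right) \frac{1}{D}}{2} = \frac{5}{2} + \frac{2}{D}$)
$W{\left(5 \right)} 18 = \left(\frac{5}{2} + \frac{2}{5}\right) 18 = \frac{29}{10} \cdot 18 = \frac{261}{5}$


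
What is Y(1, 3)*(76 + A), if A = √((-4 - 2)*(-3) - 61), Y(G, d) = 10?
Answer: 760 + 10*I*√43 ≈ 760.0 + 65.574*I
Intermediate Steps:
A = I*√43 (A = √(-6*(-3) - 61) = √(18 - 61) = √(-43) = I*√43 ≈ 6.5574*I)
Y(1, 3)*(76 + A) = 10*(76 + I*√43) = 760 + 10*I*√43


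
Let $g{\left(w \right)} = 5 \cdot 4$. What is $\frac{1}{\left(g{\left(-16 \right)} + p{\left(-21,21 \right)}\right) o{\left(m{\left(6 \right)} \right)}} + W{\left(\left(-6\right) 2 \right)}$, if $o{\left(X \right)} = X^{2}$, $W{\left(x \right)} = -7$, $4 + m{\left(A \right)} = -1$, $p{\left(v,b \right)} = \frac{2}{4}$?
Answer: $- \frac{7173}{1025} \approx -6.998$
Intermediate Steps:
$p{\left(v,b \right)} = \frac{1}{2}$ ($p{\left(v,b \right)} = 2 \cdot \frac{1}{4} = \frac{1}{2}$)
$m{\left(A \right)} = -5$ ($m{\left(A \right)} = -4 - 1 = -5$)
$g{\left(w \right)} = 20$
$\frac{1}{\left(g{\left(-16 \right)} + p{\left(-21,21 \right)}\right) o{\left(m{\left(6 \right)} \right)}} + W{\left(\left(-6\right) 2 \right)} = \frac{1}{\left(20 + \frac{1}{2}\right) \left(-5\right)^{2}} - 7 = \frac{1}{\frac{41}{2} \cdot 25} - 7 = \frac{2}{41} \cdot \frac{1}{25} - 7 = \frac{2}{1025} - 7 = - \frac{7173}{1025}$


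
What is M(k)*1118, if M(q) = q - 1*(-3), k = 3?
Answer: 6708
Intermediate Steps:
M(q) = 3 + q (M(q) = q + 3 = 3 + q)
M(k)*1118 = (3 + 3)*1118 = 6*1118 = 6708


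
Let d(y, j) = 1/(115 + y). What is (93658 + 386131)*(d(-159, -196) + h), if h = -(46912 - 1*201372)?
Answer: 3260760713571/44 ≈ 7.4108e+10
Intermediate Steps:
h = 154460 (h = -(46912 - 201372) = -1*(-154460) = 154460)
(93658 + 386131)*(d(-159, -196) + h) = (93658 + 386131)*(1/(115 - 159) + 154460) = 479789*(1/(-44) + 154460) = 479789*(-1/44 + 154460) = 479789*(6796239/44) = 3260760713571/44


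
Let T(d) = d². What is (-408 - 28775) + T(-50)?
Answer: -26683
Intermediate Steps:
(-408 - 28775) + T(-50) = (-408 - 28775) + (-50)² = -29183 + 2500 = -26683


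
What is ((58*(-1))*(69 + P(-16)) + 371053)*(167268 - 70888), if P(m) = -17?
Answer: 35471406060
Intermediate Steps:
((58*(-1))*(69 + P(-16)) + 371053)*(167268 - 70888) = ((58*(-1))*(69 - 17) + 371053)*(167268 - 70888) = (-58*52 + 371053)*96380 = (-3016 + 371053)*96380 = 368037*96380 = 35471406060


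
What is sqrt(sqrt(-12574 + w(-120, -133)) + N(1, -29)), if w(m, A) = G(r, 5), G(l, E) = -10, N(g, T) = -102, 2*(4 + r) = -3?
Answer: sqrt(-102 + 22*I*sqrt(26)) ≈ 4.9809 + 11.261*I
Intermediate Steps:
r = -11/2 (r = -4 + (1/2)*(-3) = -4 - 3/2 = -11/2 ≈ -5.5000)
w(m, A) = -10
sqrt(sqrt(-12574 + w(-120, -133)) + N(1, -29)) = sqrt(sqrt(-12574 - 10) - 102) = sqrt(sqrt(-12584) - 102) = sqrt(22*I*sqrt(26) - 102) = sqrt(-102 + 22*I*sqrt(26))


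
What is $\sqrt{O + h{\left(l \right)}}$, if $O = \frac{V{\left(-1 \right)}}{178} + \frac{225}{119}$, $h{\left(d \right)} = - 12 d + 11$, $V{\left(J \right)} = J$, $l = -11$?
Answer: $\frac{\sqrt{65006647174}}{21182} \approx 12.037$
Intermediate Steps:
$h{\left(d \right)} = 11 - 12 d$
$O = \frac{39931}{21182}$ ($O = - \frac{1}{178} + \frac{225}{119} = \frac{39931}{21182} \approx 1.8851$)
$\sqrt{O + h{\left(l \right)}} = \sqrt{\frac{39931}{21182} + \left(11 - -132\right)} = \sqrt{\frac{39931}{21182} + \left(11 + 132\right)} = \sqrt{\frac{39931}{21182} + 143} = \sqrt{\frac{3068957}{21182}} = \frac{\sqrt{65006647174}}{21182}$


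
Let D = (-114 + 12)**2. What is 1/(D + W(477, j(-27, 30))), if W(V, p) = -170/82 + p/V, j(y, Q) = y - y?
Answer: 41/426479 ≈ 9.6136e-5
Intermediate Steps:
j(y, Q) = 0
W(V, p) = -85/41 + p/V (W(V, p) = -170*1/82 + p/V = -85/41 + p/V)
D = 10404 (D = (-102)**2 = 10404)
1/(D + W(477, j(-27, 30))) = 1/(10404 + (-85/41 + 0/477)) = 1/(10404 + (-85/41 + 0*(1/477))) = 1/(10404 + (-85/41 + 0)) = 1/(10404 - 85/41) = 1/(426479/41) = 41/426479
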